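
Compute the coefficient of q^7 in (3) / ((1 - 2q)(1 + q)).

255

Partial fractions give a closed form: a_n = (2)·2^n + (1)·(-1)^n.
At n = 7: a_7 = 255.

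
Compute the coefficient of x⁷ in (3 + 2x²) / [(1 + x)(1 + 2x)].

-891

The denominator gives the recurrence a_n = −3a_(n−1) − 2a_(n−2) for n ≥ 3; the numerator fixes a_0 = 3, a_1 = -9, a_2 = 23.
Iterating: 3, -9, 23, -51, 107, -219, 443, -891, so a_7 = -891.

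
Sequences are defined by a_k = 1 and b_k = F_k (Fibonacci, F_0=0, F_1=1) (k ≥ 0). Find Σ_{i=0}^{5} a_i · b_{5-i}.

12

The convolution is the x^5 coefficient of A(x)B(x).
Σ = 1·5 + 1·3 + 1·2 + 1·1 + 1·1 + 1·0 = 12.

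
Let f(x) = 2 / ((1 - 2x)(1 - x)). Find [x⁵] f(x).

Partial fractions give a closed form: a_n = (4)·2^n + (-2)·1^n.
At n = 5: a_5 = 126.

126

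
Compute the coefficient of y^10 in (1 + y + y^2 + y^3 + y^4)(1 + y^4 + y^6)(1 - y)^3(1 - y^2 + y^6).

2

(1 + y + y^2 + y^3 + y^4) has coefficients 1,1,1,1,1 for degrees 0…4.
(1 + y^4 + y^6) has coefficients 1,0,0,0,1,0,1,0,0,0,0 for degrees 0…10.
Multiplying by (1 - y)^3 gives running coefficients 1,-3,3,-1,1,-3,4,-4,3,-1,0 for degrees 0…10.
Finally multiplying by (1 - y^2 + y^6), the product of all factors after the first has coefficients 1,-3,2,2,-2,-2,4,-4,2,2,-2 for degrees 0…10.
[y^10] = 1·(-2) + 1·2 + 1·2 + 1·(-4) + 1·4 = 2.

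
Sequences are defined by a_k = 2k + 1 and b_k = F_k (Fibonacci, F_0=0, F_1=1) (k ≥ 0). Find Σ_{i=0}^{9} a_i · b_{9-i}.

Write out a_i and b_{9-i} for i = 0,…,9 and sum the products.
Σ = 1·34 + 3·21 + 5·13 + 7·8 + 9·5 + 11·3 + 13·2 + 15·1 + 17·1 + 19·0 = 354.

354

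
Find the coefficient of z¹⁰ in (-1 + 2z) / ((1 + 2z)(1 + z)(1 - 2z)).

-2047

Partial fractions give a closed form: a_n = (-2)·(-2)^n + (1)·(-1)^n.
At n = 10: a_10 = -2047.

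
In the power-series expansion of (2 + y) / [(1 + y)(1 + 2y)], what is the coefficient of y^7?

-383

Partial fractions give a closed form: a_n = (-1)·(-1)^n + (3)·(-2)^n.
At n = 7: a_7 = -383.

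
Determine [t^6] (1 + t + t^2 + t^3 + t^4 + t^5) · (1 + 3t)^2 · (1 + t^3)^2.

48

(1 + t + t^2 + t^3 + t^4 + t^5) has coefficients 1,1,1,1,1,1 for degrees 0…5.
(1 + 3t)^2 has coefficients 1,6,9,0,0,0,0 for degrees 0…6.
Finally multiplying by (1 + t^3)^2, the product of all factors after the first has coefficients 1,6,9,2,12,18,1 for degrees 0…6.
[t^6] = 1·1 + 1·18 + 1·12 + 1·2 + 1·9 + 1·6 = 48.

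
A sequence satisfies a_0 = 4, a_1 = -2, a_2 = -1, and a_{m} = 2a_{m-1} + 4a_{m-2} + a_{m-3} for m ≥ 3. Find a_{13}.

-858842

The ordinary generating function has denominator 1 - 2y - 4y^2 - y^3.
Iterating the recurrence: a_0,…,a_{13} = 4, -2, -1, -6, -18, -61, -200, -662, -2185, -7218, -23838, -78733, -260036, -858842.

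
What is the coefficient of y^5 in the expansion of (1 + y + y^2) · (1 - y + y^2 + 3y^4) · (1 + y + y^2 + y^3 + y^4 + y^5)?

(1 + y + y^2) has coefficients 1,1,1 for degrees 0…2.
(1 - y + y^2 + 3y^4) has coefficients 1,-1,1,0,3,0 for degrees 0…5.
Finally multiplying by (1 + y + y^2 + y^3 + y^4 + y^5), the product of all factors after the first has coefficients 1,0,1,1,4,4 for degrees 0…5.
[y^5] = 1·4 + 1·4 + 1·1 = 9.

9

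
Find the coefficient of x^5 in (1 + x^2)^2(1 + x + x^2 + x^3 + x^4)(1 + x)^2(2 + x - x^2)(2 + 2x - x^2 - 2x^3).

(1 + x^2)^2 has coefficients 1,0,2,0,1 for degrees 0…4.
(1 + x + x^2 + x^3 + x^4) has coefficients 1,1,1,1,1,0 for degrees 0…5.
Multiplying by (1 + x)^2 gives running coefficients 1,3,4,4,4,3 for degrees 0…5.
Multiplying by (2 + x - x^2) gives running coefficients 2,7,10,9,8,6 for degrees 0…5.
Finally multiplying by (2 + 2x - x^2 - 2x^3), the product of all factors after the first has coefficients 4,18,32,27,10,-1 for degrees 0…5.
[x^5] = 1·(-1) + 2·27 + 1·18 = 71.

71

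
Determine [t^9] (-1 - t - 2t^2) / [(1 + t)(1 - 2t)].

-682

The denominator gives the recurrence a_n = a_(n−1) + 2a_(n−2) for n ≥ 3; the numerator fixes a_0 = -1, a_1 = -2, a_2 = -6.
Iterating: -1, -2, -6, -10, -22, -42, -86, -170, -342, -682, so a_9 = -682.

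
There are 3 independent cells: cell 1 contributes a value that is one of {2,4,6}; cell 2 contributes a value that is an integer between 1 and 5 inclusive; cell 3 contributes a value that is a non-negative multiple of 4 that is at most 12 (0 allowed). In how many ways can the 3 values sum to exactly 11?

5

The generating function for the choices is (x^2 + x^4 + x^6)·(x + x^2 + x^3 + x^4 + x^5)·(1 + x^4 + x^8 + x^12); the count is [x^11].
(x^2 + x^4 + x^6) has coefficients 0,0,1,0,1,0,1 for degrees 0…6.
(x + x^2 + x^3 + x^4 + x^5) has coefficients 0,1,1,1,1,1,0,0,0,0,0,0 for degrees 0…11.
Finally multiplying by (1 + x^4 + x^8 + x^12), the product of all factors after the first has coefficients 0,1,1,1,1,2,1,1,1,2,1,1 for degrees 0…11.
[x^11] = 1·2 + 1·1 + 1·2 = 5.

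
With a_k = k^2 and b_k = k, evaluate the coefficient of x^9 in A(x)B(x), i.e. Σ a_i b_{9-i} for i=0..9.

540

The convolution is the x^9 coefficient of A(x)B(x).
Σ = 0·9 + 1·8 + 4·7 + 9·6 + 16·5 + 25·4 + 36·3 + 49·2 + 64·1 + 81·0 = 540.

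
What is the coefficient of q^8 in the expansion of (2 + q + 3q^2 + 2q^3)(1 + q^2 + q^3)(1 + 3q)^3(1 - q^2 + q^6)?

(2 + q + 3q^2 + 2q^3) has coefficients 2,1,3,2 for degrees 0…3.
(1 + q^2 + q^3) has coefficients 1,0,1,1,0,0,0,0,0 for degrees 0…8.
Multiplying by (1 + 3q)^3 gives running coefficients 1,9,28,37,36,54,27,0,0 for degrees 0…8.
Finally multiplying by (1 - q^2 + q^6), the product of all factors after the first has coefficients 1,9,27,28,8,17,-8,-45,1 for degrees 0…8.
[q^8] = 2·1 + 1·(-45) + 3·(-8) + 2·17 = -33.

-33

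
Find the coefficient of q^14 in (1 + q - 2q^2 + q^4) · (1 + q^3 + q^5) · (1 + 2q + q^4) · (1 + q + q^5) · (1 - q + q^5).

5

(1 + q - 2q^2 + q^4) has coefficients 1,1,-2,0,1 for degrees 0…4.
(1 + q^3 + q^5) has coefficients 1,0,0,1,0,1,0,0,0,0,0,0,0,0,0 for degrees 0…14.
Multiplying by (1 + 2q + q^4) gives running coefficients 1,2,0,1,3,1,2,1,0,1,0,0,0,0,0 for degrees 0…14.
Multiplying by (1 + q + q^5) gives running coefficients 1,3,2,1,4,5,5,3,2,4,2,2,1,0,1 for degrees 0…14.
Finally multiplying by (1 - q + q^5), the product of all factors after the first has coefficients 1,2,-1,-1,3,2,3,0,0,6,3,5,2,1,5 for degrees 0…14.
[q^14] = 1·5 + 1·1 − 2·2 + 1·3 = 5.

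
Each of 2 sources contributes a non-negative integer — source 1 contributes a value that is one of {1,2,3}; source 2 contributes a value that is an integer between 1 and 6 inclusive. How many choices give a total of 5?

The generating function for the choices is (x + x² + x³)·(x + x² + x³ + x⁴ + x⁵ + x⁶); the count is [x⁵].
(x + x² + x³) has coefficients 0,1,1,1 for degrees 0…3.
(x + x² + x³ + x⁴ + x⁵ + x⁶) has coefficients 0,1,1,1,1,1 for degrees 0…5.
[x⁵] = 1·1 + 1·1 + 1·1 = 3.

3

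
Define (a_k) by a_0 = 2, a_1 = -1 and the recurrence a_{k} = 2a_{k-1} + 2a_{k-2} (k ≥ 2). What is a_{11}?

8480

The ordinary generating function has denominator 1 - 2q - 2q^2.
Iterating the recurrence: a_0,…,a_{11} = 2, -1, 2, 2, 8, 20, 56, 152, 416, 1136, 3104, 8480.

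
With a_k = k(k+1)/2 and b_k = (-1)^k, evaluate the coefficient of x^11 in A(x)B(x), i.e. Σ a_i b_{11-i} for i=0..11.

36

The convolution is the t^11 coefficient of A(t)B(t).
Σ = 0·(-1) + 1·1 + 3·(-1) + 6·1 + 10·(-1) + 15·1 + 21·(-1) + 28·1 + 36·(-1) + 45·1 + 55·(-1) + 66·1 = 36.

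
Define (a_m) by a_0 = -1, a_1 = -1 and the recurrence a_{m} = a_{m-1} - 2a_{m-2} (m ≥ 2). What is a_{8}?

The ordinary generating function has denominator 1 - t + 2t^2.
Iterating the recurrence: a_0,…,a_{8} = -1, -1, 1, 3, 1, -5, -7, 3, 17.

17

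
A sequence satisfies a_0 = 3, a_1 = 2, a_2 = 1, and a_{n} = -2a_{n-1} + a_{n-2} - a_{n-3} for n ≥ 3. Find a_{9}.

-591

The ordinary generating function has denominator 1 + 2t - t^2 + t^3.
Iterating the recurrence: a_0,…,a_{9} = 3, 2, 1, -3, 5, -14, 36, -91, 232, -591.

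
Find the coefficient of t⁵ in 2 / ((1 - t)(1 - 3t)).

Partial fractions give a closed form: a_n = (-1)·1^n + (3)·3^n.
At n = 5: a_5 = 728.

728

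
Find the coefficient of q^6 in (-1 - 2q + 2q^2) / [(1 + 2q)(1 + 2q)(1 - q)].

71

The denominator gives the recurrence a_n = −3a_(n−1) + 4a_(n−3) for n ≥ 3; the numerator fixes a_0 = -1, a_1 = 1, a_2 = -1.
Iterating: -1, 1, -1, -1, 7, -25, 71, so a_6 = 71.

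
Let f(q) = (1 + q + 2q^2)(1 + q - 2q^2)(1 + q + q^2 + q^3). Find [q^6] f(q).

-4

(1 + q + 2q^2) has coefficients 1,1,2 for degrees 0…2.
(1 + q - 2q^2) has coefficients 1,1,-2,0,0,0,0 for degrees 0…6.
Finally multiplying by (1 + q + q^2 + q^3), the product of all factors after the first has coefficients 1,2,0,0,-1,-2,0 for degrees 0…6.
[q^6] = 1·0 + 1·(-2) + 2·(-1) = -4.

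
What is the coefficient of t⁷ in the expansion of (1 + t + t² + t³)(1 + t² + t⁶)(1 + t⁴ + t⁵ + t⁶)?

6

(1 + t + t² + t³) has coefficients 1,1,1,1 for degrees 0…3.
(1 + t² + t⁶) has coefficients 1,0,1,0,0,0,1,0 for degrees 0…7.
Finally multiplying by (1 + t⁴ + t⁵ + t⁶), the product of all factors after the first has coefficients 1,0,1,0,1,1,3,1 for degrees 0…7.
[t⁷] = 1·1 + 1·3 + 1·1 + 1·1 = 6.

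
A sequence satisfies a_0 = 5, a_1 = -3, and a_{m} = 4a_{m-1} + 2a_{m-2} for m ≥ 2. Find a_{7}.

The ordinary generating function has denominator 1 - 4z - 2z^2.
Iterating the recurrence: a_0,…,a_{7} = 5, -3, -2, -14, -60, -268, -1192, -5304.

-5304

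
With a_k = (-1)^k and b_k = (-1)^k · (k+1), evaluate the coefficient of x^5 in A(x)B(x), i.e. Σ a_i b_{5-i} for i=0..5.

The convolution is the t^5 coefficient of A(t)B(t).
Σ = 1·(-6) − 1·5 + 1·(-4) − 1·3 + 1·(-2) − 1·1 = -21.

-21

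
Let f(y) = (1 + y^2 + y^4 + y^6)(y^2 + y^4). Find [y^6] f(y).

(1 + y^2 + y^4 + y^6) has coefficients 1,0,1,0,1,0,1 for degrees 0…6.
(y^2 + y^4) has coefficients 0,0,1,0,1,0,0 for degrees 0…6.
[y^6] = 1·0 + 1·1 + 1·1 + 1·0 = 2.

2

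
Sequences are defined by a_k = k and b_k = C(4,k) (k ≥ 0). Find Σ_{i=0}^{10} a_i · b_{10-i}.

128

The convolution is the x^10 coefficient of A(x)B(x).
Σ = 0·0 + 1·0 + 2·0 + 3·0 + 4·0 + 5·0 + 6·1 + 7·4 + 8·6 + 9·4 + 10·1 = 128.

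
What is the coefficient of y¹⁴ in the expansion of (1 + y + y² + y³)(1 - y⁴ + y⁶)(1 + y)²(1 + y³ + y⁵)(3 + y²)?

14

(1 + y + y² + y³) has coefficients 1,1,1,1 for degrees 0…3.
(1 - y⁴ + y⁶) has coefficients 1,0,0,0,-1,0,1,0,0,0,0,0,0,0,0 for degrees 0…14.
Multiplying by (1 + y)² gives running coefficients 1,2,1,0,-1,-2,0,2,1,0,0,0,0,0,0 for degrees 0…14.
Multiplying by (1 + y³ + y⁵) gives running coefficients 1,2,1,1,1,0,2,2,-1,-1,0,1,2,1,0 for degrees 0…14.
Finally multiplying by (3 + y²), the product of all factors after the first has coefficients 3,6,4,5,4,1,7,6,-1,-1,-1,2,6,4,2 for degrees 0…14.
[y¹⁴] = 1·2 + 1·4 + 1·6 + 1·2 = 14.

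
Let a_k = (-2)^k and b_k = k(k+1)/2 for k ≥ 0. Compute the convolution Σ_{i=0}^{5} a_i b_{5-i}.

The convolution is the t^5 coefficient of A(t)B(t).
Σ = 1·15 − 2·10 + 4·6 − 8·3 + 16·1 − 32·0 = 11.

11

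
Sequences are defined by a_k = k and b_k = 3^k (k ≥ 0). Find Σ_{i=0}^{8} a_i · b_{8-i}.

Write out a_i and b_{8-i} for i = 0,…,8 and sum the products.
Σ = 0·6561 + 1·2187 + 2·729 + 3·243 + 4·81 + 5·27 + 6·9 + 7·3 + 8·1 = 4916.

4916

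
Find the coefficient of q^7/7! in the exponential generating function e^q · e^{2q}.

2187

The EGF product rule gives c_7 = Σ_{k_1+k_2=7} C(7; k_1,k_2) · ∏ g_i(k_i), where e^q gives (1)^k; e^{2q} gives (2)^k.
g_1(k) for k = 0…7: 1, 1, 1, 1, 1, 1, 1, 1.
g_2(k) for k = 0…7: 1, 2, 4, 8, 16, 32, 64, 128.
c_7 = Σ_k C(7,k)·g_1(k)·g_2(7−k) = 1·1·128 + 7·1·64 + 21·1·32 + 35·1·16 + 35·1·8 + 21·1·4 + 7·1·2 + 1·1·1 = 128 + 448 + 672 + 560 + 280 + 84 + 14 + 1 = 2187.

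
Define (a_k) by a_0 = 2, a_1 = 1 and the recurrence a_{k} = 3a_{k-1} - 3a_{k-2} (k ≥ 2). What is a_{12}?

The ordinary generating function has denominator 1 - 3y + 3y^2.
Iterating the recurrence: a_0,…,a_{12} = 2, 1, -3, -12, -27, -45, -54, -27, 81, 324, 729, 1215, 1458.

1458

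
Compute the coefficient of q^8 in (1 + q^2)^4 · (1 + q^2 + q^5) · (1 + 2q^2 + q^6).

30

(1 + q^2)^4 has coefficients 1,0,4,0,6,0,4,0,1 for degrees 0…8.
(1 + q^2 + q^5) has coefficients 1,0,1,0,0,1,0,0,0 for degrees 0…8.
Finally multiplying by (1 + 2q^2 + q^6), the product of all factors after the first has coefficients 1,0,3,0,2,1,1,2,1 for degrees 0…8.
[q^8] = 1·1 + 4·1 + 6·2 + 4·3 + 1·1 = 30.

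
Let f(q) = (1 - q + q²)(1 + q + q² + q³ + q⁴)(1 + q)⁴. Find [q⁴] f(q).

12

(1 - q + q²) has coefficients 1,-1,1 for degrees 0…2.
(1 + q + q² + q³ + q⁴) has coefficients 1,1,1,1,1 for degrees 0…4.
Finally multiplying by (1 + q)⁴, the product of all factors after the first has coefficients 1,5,11,15,16 for degrees 0…4.
[q⁴] = 1·16 − 1·15 + 1·11 = 12.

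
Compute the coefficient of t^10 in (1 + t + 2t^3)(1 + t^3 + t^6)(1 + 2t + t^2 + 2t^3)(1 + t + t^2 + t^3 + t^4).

(1 + t + 2t^3) has coefficients 1,1,0,2 for degrees 0…3.
(1 + t^3 + t^6) has coefficients 1,0,0,1,0,0,1,0,0,0,0 for degrees 0…10.
Multiplying by (1 + 2t + t^2 + 2t^3) gives running coefficients 1,2,1,3,2,1,3,2,1,2,0 for degrees 0…10.
Finally multiplying by (1 + t + t^2 + t^3 + t^4), the product of all factors after the first has coefficients 1,3,4,7,9,9,10,11,9,9,8 for degrees 0…10.
[t^10] = 1·8 + 1·9 + 2·11 = 39.

39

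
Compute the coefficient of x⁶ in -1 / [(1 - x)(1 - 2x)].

Partial fractions give a closed form: a_n = (1)·1^n + (-2)·2^n.
At n = 6: a_6 = -127.

-127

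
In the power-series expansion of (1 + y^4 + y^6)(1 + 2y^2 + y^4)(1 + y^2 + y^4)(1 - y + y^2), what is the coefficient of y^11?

(1 + y^4 + y^6) has coefficients 1,0,0,0,1,0,1 for degrees 0…6.
(1 + 2y^2 + y^4) has coefficients 1,0,2,0,1,0,0,0,0,0,0,0 for degrees 0…11.
Multiplying by (1 + y^2 + y^4) gives running coefficients 1,0,3,0,4,0,3,0,1,0,0,0 for degrees 0…11.
Finally multiplying by (1 - y + y^2), the product of all factors after the first has coefficients 1,-1,4,-3,7,-4,7,-3,4,-1,1,0 for degrees 0…11.
[y^11] = 1·0 + 1·(-3) + 1·(-4) = -7.

-7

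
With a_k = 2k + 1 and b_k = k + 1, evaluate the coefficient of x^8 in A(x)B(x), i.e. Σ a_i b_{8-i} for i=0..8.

This is [x^8] in the product of the two ordinary generating functions.
Σ = 1·9 + 3·8 + 5·7 + 7·6 + 9·5 + 11·4 + 13·3 + 15·2 + 17·1 = 285.

285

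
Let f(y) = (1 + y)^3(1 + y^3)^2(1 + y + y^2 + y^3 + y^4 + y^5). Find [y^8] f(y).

24

(1 + y)^3 has coefficients 1,3,3,1 for degrees 0…3.
(1 + y^3)^2 has coefficients 1,0,0,2,0,0,1,0,0 for degrees 0…8.
Finally multiplying by (1 + y + y^2 + y^3 + y^4 + y^5), the product of all factors after the first has coefficients 1,1,1,3,3,3,3,3,3 for degrees 0…8.
[y^8] = 1·3 + 3·3 + 3·3 + 1·3 = 24.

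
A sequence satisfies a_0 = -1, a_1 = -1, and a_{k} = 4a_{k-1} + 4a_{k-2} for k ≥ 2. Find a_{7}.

-19776

The ordinary generating function has denominator 1 - 4x - 4x^2.
Iterating the recurrence: a_0,…,a_{7} = -1, -1, -8, -36, -176, -848, -4096, -19776.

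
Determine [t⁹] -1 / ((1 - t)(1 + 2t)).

Partial fractions give a closed form: a_n = (-1/3)·1^n + (-2/3)·(-2)^n.
At n = 9: a_9 = 341.

341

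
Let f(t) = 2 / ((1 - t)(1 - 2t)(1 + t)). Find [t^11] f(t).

5460

Partial fractions give a closed form: a_n = (-1)·1^n + (8/3)·2^n + (1/3)·(-1)^n.
At n = 11: a_11 = 5460.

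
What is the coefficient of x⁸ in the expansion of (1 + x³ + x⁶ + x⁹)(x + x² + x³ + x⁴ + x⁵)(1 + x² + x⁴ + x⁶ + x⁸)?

(1 + x³ + x⁶ + x⁹) has coefficients 1,0,0,1,0,0,1,0,0 for degrees 0…8.
(x + x² + x³ + x⁴ + x⁵) has coefficients 0,1,1,1,1,1,0,0,0 for degrees 0…8.
Finally multiplying by (1 + x² + x⁴ + x⁶ + x⁸), the product of all factors after the first has coefficients 0,1,1,2,2,3,2,3,2 for degrees 0…8.
[x⁸] = 1·2 + 1·3 + 1·1 = 6.

6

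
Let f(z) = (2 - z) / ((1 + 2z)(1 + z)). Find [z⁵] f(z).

-157

Partial fractions give a closed form: a_n = (5)·(-2)^n + (-3)·(-1)^n.
At n = 5: a_5 = -157.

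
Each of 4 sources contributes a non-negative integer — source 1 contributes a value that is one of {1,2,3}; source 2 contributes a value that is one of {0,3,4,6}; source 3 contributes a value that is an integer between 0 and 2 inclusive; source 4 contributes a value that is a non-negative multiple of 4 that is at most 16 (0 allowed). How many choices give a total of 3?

3

The generating function for the choices is (z + z^2 + z^3)·(1 + z^3 + z^4 + z^6)·(1 + z + z^2)·(1 + z^4 + z^8 + z^12 + z^16); the count is [z^3].
(z + z^2 + z^3) has coefficients 0,1,1,1 for degrees 0…3.
(1 + z^3 + z^4 + z^6) has coefficients 1,0,0,1 for degrees 0…3.
Multiplying by (1 + z + z^2) gives running coefficients 1,1,1,1 for degrees 0…3.
Finally multiplying by (1 + z^4 + z^8 + z^12 + z^16), the product of all factors after the first has coefficients 1,1,1,1 for degrees 0…3.
[z^3] = 1·1 + 1·1 + 1·1 = 3.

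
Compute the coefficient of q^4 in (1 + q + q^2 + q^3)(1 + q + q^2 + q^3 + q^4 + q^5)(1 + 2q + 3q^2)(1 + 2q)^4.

(1 + q + q^2 + q^3) has coefficients 1,1,1,1 for degrees 0…3.
(1 + q + q^2 + q^3 + q^4 + q^5) has coefficients 1,1,1,1,1 for degrees 0…4.
Multiplying by (1 + 2q + 3q^2) gives running coefficients 1,3,6,6,6 for degrees 0…4.
Finally multiplying by (1 + 2q)^4, the product of all factors after the first has coefficients 1,11,54,158,310 for degrees 0…4.
[q^4] = 1·310 + 1·158 + 1·54 + 1·11 = 533.

533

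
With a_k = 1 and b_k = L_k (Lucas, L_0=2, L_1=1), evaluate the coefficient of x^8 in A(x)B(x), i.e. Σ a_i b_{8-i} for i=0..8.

122

The convolution is the x^8 coefficient of A(x)B(x).
Σ = 1·47 + 1·29 + 1·18 + 1·11 + 1·7 + 1·4 + 1·3 + 1·1 + 1·2 = 122.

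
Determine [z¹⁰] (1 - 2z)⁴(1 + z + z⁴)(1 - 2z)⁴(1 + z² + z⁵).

1456

(1 - 2z)⁴ has coefficients 1,-8,24,-32,16 for degrees 0…4.
(1 + z + z⁴) has coefficients 1,1,0,0,1,0,0,0,0,0,0 for degrees 0…10.
Multiplying by (1 - 2z)⁴ gives running coefficients 1,-7,16,-8,-15,8,24,-32,16,0,0 for degrees 0…10.
Finally multiplying by (1 + z² + z⁵), the product of all factors after the first has coefficients 1,-7,17,-15,1,1,2,-8,32,-47,24 for degrees 0…10.
[z¹⁰] = 1·24 − 8·(-47) + 24·32 − 32·(-8) + 16·2 = 1456.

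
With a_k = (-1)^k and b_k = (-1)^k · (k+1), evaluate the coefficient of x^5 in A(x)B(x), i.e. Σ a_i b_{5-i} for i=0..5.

Write out a_i and b_{5-i} for i = 0,…,5 and sum the products.
Σ = 1·(-6) − 1·5 + 1·(-4) − 1·3 + 1·(-2) − 1·1 = -21.

-21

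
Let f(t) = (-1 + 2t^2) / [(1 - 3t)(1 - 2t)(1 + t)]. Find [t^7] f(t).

Partial fractions give a closed form: a_n = (-7/4)·3^n + (2/3)·2^n + (1/12)·(-1)^n.
At n = 7: a_7 = -3742.

-3742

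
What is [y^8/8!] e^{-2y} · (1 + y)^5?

The EGF product rule gives c_8 = Σ_{k_1+k_2=8} C(8; k_1,k_2) · ∏ g_i(k_i), where e^{-2y} gives (-2)^k; (1+y)^5 gives the falling factorial (5)_k.
g_1(k) for k = 0…8: 1, -2, 4, -8, 16, -32, 64, -128, 256.
g_2(k) for k = 0…8: 1, 5, 20, 60, 120, 120, 0, 0, 0.
c_8 = Σ_k C(8,k)·g_1(k)·g_2(8−k) = 56·(-8)·120 + 70·16·120 + 56·(-32)·60 + 28·64·20 + 8·(-128)·5 + 1·256·1 = −53760 + 134400 − 107520 + 35840 − 5120 + 256 = 4096.

4096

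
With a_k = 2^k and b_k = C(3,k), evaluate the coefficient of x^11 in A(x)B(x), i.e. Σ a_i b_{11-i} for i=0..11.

Write out a_i and b_{11-i} for i = 0,…,11 and sum the products.
Σ = 1·0 + 2·0 + 4·0 + 8·0 + 16·0 + 32·0 + 64·0 + 128·0 + 256·1 + 512·3 + 1024·3 + 2048·1 = 6912.

6912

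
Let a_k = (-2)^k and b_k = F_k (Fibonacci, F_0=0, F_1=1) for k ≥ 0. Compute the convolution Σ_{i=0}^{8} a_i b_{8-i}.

Write out a_i and b_{8-i} for i = 0,…,8 and sum the products.
Σ = 1·21 − 2·13 + 4·8 − 8·5 + 16·3 − 32·2 + 64·1 − 128·1 + 256·0 = -93.

-93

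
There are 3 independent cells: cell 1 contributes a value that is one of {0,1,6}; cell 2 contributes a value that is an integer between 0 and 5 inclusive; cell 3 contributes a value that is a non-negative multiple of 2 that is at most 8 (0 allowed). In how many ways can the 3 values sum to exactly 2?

The generating function for the choices is (1 + q + q^6)·(1 + q + q^2 + q^3 + q^4 + q^5)·(1 + q^2 + q^4 + q^6 + q^8); the count is [q^2].
(1 + q + q^6) has coefficients 1,1,0 for degrees 0…2.
(1 + q + q^2 + q^3 + q^4 + q^5) has coefficients 1,1,1 for degrees 0…2.
Finally multiplying by (1 + q^2 + q^4 + q^6 + q^8), the product of all factors after the first has coefficients 1,1,2 for degrees 0…2.
[q^2] = 1·2 + 1·1 = 3.

3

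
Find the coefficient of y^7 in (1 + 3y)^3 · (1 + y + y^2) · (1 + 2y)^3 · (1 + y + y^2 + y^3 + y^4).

4842

(1 + 3y)^3 has coefficients 1,9,27,27 for degrees 0…3.
(1 + y + y^2) has coefficients 1,1,1,0,0,0,0,0 for degrees 0…7.
Multiplying by (1 + 2y)^3 gives running coefficients 1,7,19,26,20,8,0,0 for degrees 0…7.
Finally multiplying by (1 + y + y^2 + y^3 + y^4), the product of all factors after the first has coefficients 1,8,27,53,73,80,73,54 for degrees 0…7.
[y^7] = 1·54 + 9·73 + 27·80 + 27·73 = 4842.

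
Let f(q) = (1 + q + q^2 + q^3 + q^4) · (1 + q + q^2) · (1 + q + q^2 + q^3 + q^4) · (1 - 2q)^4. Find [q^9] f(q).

-5

(1 + q + q^2 + q^3 + q^4) has coefficients 1,1,1,1,1 for degrees 0…4.
(1 + q + q^2) has coefficients 1,1,1,0,0,0,0,0,0,0 for degrees 0…9.
Multiplying by (1 + q + q^2 + q^3 + q^4) gives running coefficients 1,2,3,3,3,2,1,0,0,0 for degrees 0…9.
Finally multiplying by (1 - 2q)^4, the product of all factors after the first has coefficients 1,-6,11,-5,3,-14,9,-8,8,0 for degrees 0…9.
[q^9] = 1·0 + 1·8 + 1·(-8) + 1·9 + 1·(-14) = -5.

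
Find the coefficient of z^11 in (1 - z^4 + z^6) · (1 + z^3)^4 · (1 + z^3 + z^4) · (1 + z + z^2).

8

(1 - z^4 + z^6) has coefficients 1,0,0,0,-1,0,1 for degrees 0…6.
(1 + z^3)^4 has coefficients 1,0,0,4,0,0,6,0,0,4,0,0 for degrees 0…11.
Multiplying by (1 + z^3 + z^4) gives running coefficients 1,0,0,5,1,0,10,4,0,10,6,0 for degrees 0…11.
Finally multiplying by (1 + z + z^2), the product of all factors after the first has coefficients 1,1,1,5,6,6,11,14,14,14,16,16 for degrees 0…11.
[z^11] = 1·16 − 1·14 + 1·6 = 8.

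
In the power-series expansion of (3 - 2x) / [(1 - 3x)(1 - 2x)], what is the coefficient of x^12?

3703703

The denominator gives the recurrence a_n = 5a_(n−1) − 6a_(n−2) for n ≥ 3; the numerator fixes a_0 = 3, a_1 = 13, a_2 = 47.
Iterating: 3, 13, 47, 157, 503, 1573, 4847, 14797, 44903, 135733, 409247, 1231837, 3703703, so a_12 = 3703703.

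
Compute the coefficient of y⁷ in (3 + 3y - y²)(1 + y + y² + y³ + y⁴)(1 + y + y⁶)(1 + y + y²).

16

(3 + 3y - y²) has coefficients 3,3,-1 for degrees 0…2.
(1 + y + y² + y³ + y⁴) has coefficients 1,1,1,1,1,0,0,0 for degrees 0…7.
Multiplying by (1 + y + y⁶) gives running coefficients 1,2,2,2,2,1,1,1 for degrees 0…7.
Finally multiplying by (1 + y + y²), the product of all factors after the first has coefficients 1,3,5,6,6,5,4,3 for degrees 0…7.
[y⁷] = 3·3 + 3·4 − 1·5 = 16.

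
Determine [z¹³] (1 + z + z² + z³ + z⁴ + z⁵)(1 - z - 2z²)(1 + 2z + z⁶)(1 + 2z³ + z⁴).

(1 + z + z² + z³ + z⁴ + z⁵) has coefficients 1,1,1,1,1,1 for degrees 0…5.
(1 - z - 2z²) has coefficients 1,-1,-2,0,0,0,0,0,0,0,0,0,0,0 for degrees 0…13.
Multiplying by (1 + 2z + z⁶) gives running coefficients 1,1,-4,-4,0,0,1,-1,-2,0,0,0,0,0 for degrees 0…13.
Finally multiplying by (1 + 2z³ + z⁴), the product of all factors after the first has coefficients 1,1,-4,-2,3,-7,-11,-5,-2,2,-1,-5,-2,0 for degrees 0…13.
[z¹³] = 1·0 + 1·(-2) + 1·(-5) + 1·(-1) + 1·2 + 1·(-2) = -8.

-8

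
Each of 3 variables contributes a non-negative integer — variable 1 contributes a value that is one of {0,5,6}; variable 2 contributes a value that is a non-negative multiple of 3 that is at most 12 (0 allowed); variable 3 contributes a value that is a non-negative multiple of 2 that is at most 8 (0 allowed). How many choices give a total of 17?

The generating function for the choices is (1 + t^5 + t^6)·(1 + t^3 + t^6 + t^9 + t^12)·(1 + t^2 + t^4 + t^6 + t^8); the count is [t^17].
(1 + t^5 + t^6) has coefficients 1,0,0,0,0,1,1 for degrees 0…6.
(1 + t^3 + t^6 + t^9 + t^12) has coefficients 1,0,0,1,0,0,1,0,0,1,0,0,1,0,0,0,0,0 for degrees 0…17.
Finally multiplying by (1 + t^2 + t^4 + t^6 + t^8), the product of all factors after the first has coefficients 1,0,1,1,1,1,2,1,2,2,1,2,2,1,2,1,1,1 for degrees 0…17.
[t^17] = 1·1 + 1·2 + 1·2 = 5.

5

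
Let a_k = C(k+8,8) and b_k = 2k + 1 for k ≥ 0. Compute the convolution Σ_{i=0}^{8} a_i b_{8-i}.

63206

This is [x^8] in the product of the two ordinary generating functions.
Σ = 1·17 + 9·15 + 45·13 + 165·11 + 495·9 + 1287·7 + 3003·5 + 6435·3 + 12870·1 = 63206.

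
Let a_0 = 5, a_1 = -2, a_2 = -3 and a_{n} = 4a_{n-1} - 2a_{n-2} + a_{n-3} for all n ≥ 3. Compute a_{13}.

The ordinary generating function has denominator 1 - 4t + 2t^2 - t^3.
Iterating the recurrence: a_0,…,a_{13} = 5, -2, -3, -3, -8, -29, -103, -362, -1271, -4463, -15672, -55033, -193251, -678610.

-678610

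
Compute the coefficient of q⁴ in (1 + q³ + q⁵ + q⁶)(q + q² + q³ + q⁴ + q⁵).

2

(1 + q³ + q⁵ + q⁶) has coefficients 1,0,0,1,0 for degrees 0…4.
(q + q² + q³ + q⁴ + q⁵) has coefficients 0,1,1,1,1 for degrees 0…4.
[q⁴] = 1·1 + 1·1 = 2.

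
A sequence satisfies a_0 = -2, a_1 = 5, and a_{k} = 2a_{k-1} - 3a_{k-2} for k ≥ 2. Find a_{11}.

-1447

The ordinary generating function has denominator 1 - 2y + 3y^2.
Iterating the recurrence: a_0,…,a_{11} = -2, 5, 16, 17, -14, -79, -116, 5, 358, 701, 328, -1447.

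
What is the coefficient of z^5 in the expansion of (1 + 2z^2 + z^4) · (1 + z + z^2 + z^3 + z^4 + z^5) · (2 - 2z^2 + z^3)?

(1 + 2z^2 + z^4) has coefficients 1,0,2,0,1 for degrees 0…4.
(1 + z + z^2 + z^3 + z^4 + z^5) has coefficients 1,1,1,1,1,1 for degrees 0…5.
Finally multiplying by (2 - 2z^2 + z^3), the product of all factors after the first has coefficients 2,2,0,1,1,1 for degrees 0…5.
[z^5] = 1·1 + 2·1 + 1·2 = 5.

5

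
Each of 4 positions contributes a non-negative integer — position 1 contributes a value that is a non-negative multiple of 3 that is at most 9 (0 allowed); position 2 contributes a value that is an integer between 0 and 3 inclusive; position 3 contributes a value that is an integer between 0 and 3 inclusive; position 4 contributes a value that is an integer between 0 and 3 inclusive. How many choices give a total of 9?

22

The generating function for the choices is (1 + x^3 + x^6 + x^9)·(1 + x + x^2 + x^3)·(1 + x + x^2 + x^3)·(1 + x + x^2 + x^3); the count is [x^9].
(1 + x^3 + x^6 + x^9) has coefficients 1,0,0,1,0,0,1,0,0,1 for degrees 0…9.
(1 + x + x^2 + x^3) has coefficients 1,1,1,1,0,0,0,0,0,0 for degrees 0…9.
Multiplying by (1 + x + x^2 + x^3) gives running coefficients 1,2,3,4,3,2,1,0,0,0 for degrees 0…9.
Finally multiplying by (1 + x + x^2 + x^3), the product of all factors after the first has coefficients 1,3,6,10,12,12,10,6,3,1 for degrees 0…9.
[x^9] = 1·1 + 1·10 + 1·10 + 1·1 = 22.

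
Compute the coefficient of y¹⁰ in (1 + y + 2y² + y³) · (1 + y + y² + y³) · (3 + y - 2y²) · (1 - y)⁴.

6

(1 + y + 2y² + y³) has coefficients 1,1,2,1 for degrees 0…3.
(1 + y + y² + y³) has coefficients 1,1,1,1,0,0,0,0,0,0,0 for degrees 0…10.
Multiplying by (3 + y - 2y²) gives running coefficients 3,4,2,2,-1,-2,0,0,0,0,0 for degrees 0…10.
Finally multiplying by (1 - y)⁴, the product of all factors after the first has coefficients 3,-8,4,6,-10,10,-4,-6,7,-2,0 for degrees 0…10.
[y¹⁰] = 1·0 + 1·(-2) + 2·7 + 1·(-6) = 6.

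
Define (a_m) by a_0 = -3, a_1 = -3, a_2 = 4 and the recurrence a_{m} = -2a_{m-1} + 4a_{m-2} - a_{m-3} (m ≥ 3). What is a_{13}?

-2510763

The ordinary generating function has denominator 1 + 2x - 4x^2 + x^3.
Iterating the recurrence: a_0,…,a_{13} = -3, -3, 4, -17, 53, -178, 585, -1935, 6388, -21101, 69689, -230170, 760197, -2510763.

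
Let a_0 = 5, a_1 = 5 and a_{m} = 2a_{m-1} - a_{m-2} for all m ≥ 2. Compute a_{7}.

5

The ordinary generating function has denominator 1 - 2y + y^2.
Iterating the recurrence: a_0,…,a_{7} = 5, 5, 5, 5, 5, 5, 5, 5.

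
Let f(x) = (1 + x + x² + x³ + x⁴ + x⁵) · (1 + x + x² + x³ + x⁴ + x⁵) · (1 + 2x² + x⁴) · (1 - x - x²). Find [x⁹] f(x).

-22

(1 + x + x² + x³ + x⁴ + x⁵) has coefficients 1,1,1,1,1,1 for degrees 0…5.
(1 + x + x² + x³ + x⁴ + x⁵) has coefficients 1,1,1,1,1,1,0,0,0,0 for degrees 0…9.
Multiplying by (1 + 2x² + x⁴) gives running coefficients 1,1,3,3,4,4,3,3,1,1 for degrees 0…9.
Finally multiplying by (1 - x - x²), the product of all factors after the first has coefficients 1,0,1,-1,-2,-3,-5,-4,-5,-3 for degrees 0…9.
[x⁹] = 1·(-3) + 1·(-5) + 1·(-4) + 1·(-5) + 1·(-3) + 1·(-2) = -22.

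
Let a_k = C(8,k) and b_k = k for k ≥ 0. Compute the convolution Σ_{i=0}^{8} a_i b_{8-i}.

1024

This is [x^8] in the product of the two ordinary generating functions.
Σ = 1·8 + 8·7 + 28·6 + 56·5 + 70·4 + 56·3 + 28·2 + 8·1 + 1·0 = 1024.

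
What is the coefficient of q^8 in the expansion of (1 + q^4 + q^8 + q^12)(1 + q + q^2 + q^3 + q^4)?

2

(1 + q^4 + q^8 + q^12) has coefficients 1,0,0,0,1,0,0,0,1 for degrees 0…8.
(1 + q + q^2 + q^3 + q^4) has coefficients 1,1,1,1,1,0,0,0,0 for degrees 0…8.
[q^8] = 1·0 + 1·1 + 1·1 = 2.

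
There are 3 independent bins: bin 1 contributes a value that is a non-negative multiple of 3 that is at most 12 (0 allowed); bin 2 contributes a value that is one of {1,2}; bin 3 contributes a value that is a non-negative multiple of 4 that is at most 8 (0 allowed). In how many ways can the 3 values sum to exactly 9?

The generating function for the choices is (1 + z^3 + z^6 + z^9 + z^12)·(z + z^2)·(1 + z^4 + z^8); the count is [z^9].
(1 + z^3 + z^6 + z^9 + z^12) has coefficients 1,0,0,1,0,0,1,0,0,1 for degrees 0…9.
(z + z^2) has coefficients 0,1,1,0,0,0,0,0,0,0 for degrees 0…9.
Finally multiplying by (1 + z^4 + z^8), the product of all factors after the first has coefficients 0,1,1,0,0,1,1,0,0,1 for degrees 0…9.
[z^9] = 1·1 + 1·1 + 1·0 + 1·0 = 2.

2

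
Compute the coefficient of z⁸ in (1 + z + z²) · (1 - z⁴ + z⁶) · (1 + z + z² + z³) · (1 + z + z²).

-2

(1 + z + z²) has coefficients 1,1,1 for degrees 0…2.
(1 - z⁴ + z⁶) has coefficients 1,0,0,0,-1,0,1,0,0 for degrees 0…8.
Multiplying by (1 + z + z² + z³) gives running coefficients 1,1,1,1,-1,-1,0,0,1 for degrees 0…8.
Finally multiplying by (1 + z + z²), the product of all factors after the first has coefficients 1,2,3,3,1,-1,-2,-1,1 for degrees 0…8.
[z⁸] = 1·1 + 1·(-1) + 1·(-2) = -2.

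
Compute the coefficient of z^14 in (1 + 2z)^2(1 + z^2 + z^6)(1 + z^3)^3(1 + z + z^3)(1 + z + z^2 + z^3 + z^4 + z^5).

323

(1 + 2z)^2 has coefficients 1,4,4 for degrees 0…2.
(1 + z^2 + z^6) has coefficients 1,0,1,0,0,0,1,0,0,0,0,0,0,0,0 for degrees 0…14.
Multiplying by (1 + z^3)^3 gives running coefficients 1,0,1,3,0,3,4,0,3,4,0,1,3,0,0 for degrees 0…14.
Multiplying by (1 + z + z^3) gives running coefficients 1,1,1,5,3,4,10,4,6,11,4,4,8,3,1 for degrees 0…14.
Finally multiplying by (1 + z + z^2 + z^3 + z^4 + z^5), the product of all factors after the first has coefficients 1,2,3,8,11,15,24,27,32,38,39,39,37,36,31 for degrees 0…14.
[z^14] = 1·31 + 4·36 + 4·37 = 323.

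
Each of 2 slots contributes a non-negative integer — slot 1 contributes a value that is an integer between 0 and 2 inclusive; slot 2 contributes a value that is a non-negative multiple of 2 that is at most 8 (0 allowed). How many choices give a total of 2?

2

The generating function for the choices is (1 + z + z^2)·(1 + z^2 + z^4 + z^6 + z^8); the count is [z^2].
(1 + z + z^2) has coefficients 1,1,1 for degrees 0…2.
(1 + z^2 + z^4 + z^6 + z^8) has coefficients 1,0,1 for degrees 0…2.
[z^2] = 1·1 + 1·0 + 1·1 = 2.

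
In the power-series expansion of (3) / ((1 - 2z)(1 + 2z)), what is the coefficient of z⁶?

The denominator gives the recurrence a_n = 4a_(n−2) for n ≥ 3; the numerator fixes a_0 = 3, a_1 = 0, a_2 = 12.
Iterating: 3, 0, 12, 0, 48, 0, 192, so a_6 = 192.

192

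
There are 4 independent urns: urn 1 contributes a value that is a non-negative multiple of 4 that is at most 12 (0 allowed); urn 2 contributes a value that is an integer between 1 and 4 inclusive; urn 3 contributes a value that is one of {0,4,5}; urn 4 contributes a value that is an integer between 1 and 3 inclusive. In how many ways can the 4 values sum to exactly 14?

9

The generating function for the choices is (1 + y⁴ + y⁸ + y¹²)·(y + y² + y³ + y⁴)·(1 + y⁴ + y⁵)·(y + y² + y³); the count is [y¹⁴].
(1 + y⁴ + y⁸ + y¹²) has coefficients 1,0,0,0,1,0,0,0,1,0,0,0,1 for degrees 0…12.
(y + y² + y³ + y⁴) has coefficients 0,1,1,1,1,0,0,0,0,0,0,0,0,0,0 for degrees 0…14.
Multiplying by (1 + y⁴ + y⁵) gives running coefficients 0,1,1,1,1,1,2,2,2,1,0,0,0,0,0 for degrees 0…14.
Finally multiplying by (y + y² + y³), the product of all factors after the first has coefficients 0,0,1,2,3,3,3,4,5,6,5,3,1,0,0 for degrees 0…14.
[y¹⁴] = 1·0 + 1·5 + 1·3 + 1·1 = 9.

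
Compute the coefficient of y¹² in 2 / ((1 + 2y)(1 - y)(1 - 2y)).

10922

The denominator gives the recurrence a_n = a_(n−1) + 4a_(n−2) − 4a_(n−3) for n ≥ 3; the numerator fixes a_0 = 2, a_1 = 2, a_2 = 10.
Iterating: 2, 2, 10, 10, 42, 42, 170, 170, 682, 682, 2730, 2730, 10922, so a_12 = 10922.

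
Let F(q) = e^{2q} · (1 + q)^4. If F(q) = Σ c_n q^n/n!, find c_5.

2512

The EGF product rule gives c_5 = Σ_{k_1+k_2=5} C(5; k_1,k_2) · ∏ g_i(k_i), where e^{2q} gives (2)^k; (1+q)^4 gives the falling factorial (4)_k.
g_1(k) for k = 0…5: 1, 2, 4, 8, 16, 32.
g_2(k) for k = 0…5: 1, 4, 12, 24, 24, 0.
c_5 = Σ_k C(5,k)·g_1(k)·g_2(5−k) = 5·2·24 + 10·4·24 + 10·8·12 + 5·16·4 + 1·32·1 = 240 + 960 + 960 + 320 + 32 = 2512.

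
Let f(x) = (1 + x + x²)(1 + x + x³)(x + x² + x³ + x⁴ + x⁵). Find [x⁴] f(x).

7

(1 + x + x²) has coefficients 1,1,1 for degrees 0…2.
(1 + x + x³) has coefficients 1,1,0,1,0 for degrees 0…4.
Finally multiplying by (x + x² + x³ + x⁴ + x⁵), the product of all factors after the first has coefficients 0,1,2,2,3 for degrees 0…4.
[x⁴] = 1·3 + 1·2 + 1·2 = 7.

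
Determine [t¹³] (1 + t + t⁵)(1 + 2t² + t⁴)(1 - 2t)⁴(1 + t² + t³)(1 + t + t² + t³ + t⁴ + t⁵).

-23

(1 + t + t⁵) has coefficients 1,1,0,0,0,1 for degrees 0…5.
(1 + 2t² + t⁴) has coefficients 1,0,2,0,1,0,0,0,0,0,0,0,0,0 for degrees 0…13.
Multiplying by (1 - 2t)⁴ gives running coefficients 1,-8,26,-48,65,-72,56,-32,16,0,0,0,0,0 for degrees 0…13.
Multiplying by (1 + t² + t³) gives running coefficients 1,-8,27,-55,83,-94,73,-39,0,24,-16,16,0,0 for degrees 0…13.
Finally multiplying by (1 + t + t² + t³ + t⁴ + t⁵), the product of all factors after the first has coefficients 1,-7,20,-35,48,-46,26,-5,-32,47,-52,58,-15,24 for degrees 0…13.
[t¹³] = 1·24 + 1·(-15) + 1·(-32) = -23.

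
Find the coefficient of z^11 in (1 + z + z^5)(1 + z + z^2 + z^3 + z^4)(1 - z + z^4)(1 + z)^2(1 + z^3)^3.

(1 + z + z^5) has coefficients 1,1,0,0,0,1 for degrees 0…5.
(1 + z + z^2 + z^3 + z^4) has coefficients 1,1,1,1,1,0,0,0,0,0,0,0 for degrees 0…11.
Multiplying by (1 - z + z^4) gives running coefficients 1,0,0,0,1,0,1,1,1,0,0,0 for degrees 0…11.
Multiplying by (1 + z)^2 gives running coefficients 1,2,1,0,1,2,2,3,4,3,1,0 for degrees 0…11.
Finally multiplying by (1 + z^3)^3, the product of all factors after the first has coefficients 1,2,1,3,7,5,5,12,13,10,15,19 for degrees 0…11.
[z^11] = 1·19 + 1·15 + 1·5 = 39.

39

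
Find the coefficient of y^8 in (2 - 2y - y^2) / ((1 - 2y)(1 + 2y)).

The denominator gives the recurrence a_n = 4a_(n−2) for n ≥ 3; the numerator fixes a_0 = 2, a_1 = -2, a_2 = 7.
Iterating: 2, -2, 7, -8, 28, -32, 112, -128, 448, so a_8 = 448.

448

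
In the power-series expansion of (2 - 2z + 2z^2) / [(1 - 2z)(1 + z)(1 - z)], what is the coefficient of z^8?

512

Partial fractions give a closed form: a_n = (2)·2^n + (1)·(-1)^n + (-1)·1^n.
At n = 8: a_8 = 512.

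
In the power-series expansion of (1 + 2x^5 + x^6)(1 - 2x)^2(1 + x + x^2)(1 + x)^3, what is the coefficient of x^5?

(1 + 2x^5 + x^6) has coefficients 1,0,0,0,0,2 for degrees 0…5.
(1 - 2x)^2 has coefficients 1,-4,4,0,0,0 for degrees 0…5.
Multiplying by (1 + x + x^2) gives running coefficients 1,-3,1,0,4,0 for degrees 0…5.
Finally multiplying by (1 + x)^3, the product of all factors after the first has coefficients 1,0,-5,-5,4,13 for degrees 0…5.
[x^5] = 1·13 + 2·1 = 15.

15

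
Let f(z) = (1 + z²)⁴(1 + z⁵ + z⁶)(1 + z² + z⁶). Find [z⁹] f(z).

(1 + z²)⁴ has coefficients 1,0,4,0,6,0,4,0,1 for degrees 0…8.
(1 + z⁵ + z⁶) has coefficients 1,0,0,0,0,1,1,0,0,0 for degrees 0…9.
Finally multiplying by (1 + z² + z⁶), the product of all factors after the first has coefficients 1,0,1,0,0,1,2,1,1,0 for degrees 0…9.
[z⁹] = 1·0 + 4·1 + 6·1 + 4·0 + 1·0 = 10.

10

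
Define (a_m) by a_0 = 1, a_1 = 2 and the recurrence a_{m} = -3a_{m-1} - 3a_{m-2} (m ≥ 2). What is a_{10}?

972

The ordinary generating function has denominator 1 + 3z + 3z^2.
Iterating the recurrence: a_0,…,a_{10} = 1, 2, -9, 21, -36, 45, -27, -54, 243, -567, 972.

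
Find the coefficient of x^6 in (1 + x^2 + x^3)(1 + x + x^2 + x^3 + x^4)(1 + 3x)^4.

(1 + x^2 + x^3) has coefficients 1,0,1,1 for degrees 0…3.
(1 + x + x^2 + x^3 + x^4) has coefficients 1,1,1,1,1,0,0 for degrees 0…6.
Finally multiplying by (1 + 3x)^4, the product of all factors after the first has coefficients 1,13,67,175,256,255,243 for degrees 0…6.
[x^6] = 1·243 + 1·256 + 1·175 = 674.

674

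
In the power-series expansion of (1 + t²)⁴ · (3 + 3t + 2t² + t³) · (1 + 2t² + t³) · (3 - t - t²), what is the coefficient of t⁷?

(1 + t²)⁴ has coefficients 1,0,4,0,6,0,4,0 for degrees 0…7.
(3 + 3t + 2t² + t³) has coefficients 3,3,2,1,0,0,0,0 for degrees 0…7.
Multiplying by (1 + 2t² + t³) gives running coefficients 3,3,8,10,7,4,1,0 for degrees 0…7.
Finally multiplying by (3 - t - t²), the product of all factors after the first has coefficients 9,6,18,19,3,-5,-8,-5 for degrees 0…7.
[t⁷] = 1·(-5) + 4·(-5) + 6·19 + 4·6 = 113.

113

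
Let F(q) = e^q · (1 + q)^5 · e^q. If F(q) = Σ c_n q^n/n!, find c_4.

The EGF product rule gives c_4 = Σ_{k_1+k_2+k_3=4} C(4; k_1,k_2,k_3) · ∏ g_i(k_i), where e^q gives (1)^k; (1+q)^5 gives the falling factorial (5)_k; e^q gives (1)^k.
g_1(k) for k = 0…4: 1, 1, 1, 1, 1.
g_2(k) for k = 0…4: 1, 5, 20, 60, 120.
g_3(k) for k = 0…4: 1, 1, 1, 1, 1.
First combine the last two factors: h(k) = Σ_j C(k,j)·g_2(j)·g_3(k−j) for k = 0…4: 1, 6, 31, 136, 501.
c_4 = Σ_k C(4,k)·g_1(k)·h(4−k) = 1·1·501 + 4·1·136 + 6·1·31 + 4·1·6 + 1·1·1 = 501 + 544 + 186 + 24 + 1 = 1256.

1256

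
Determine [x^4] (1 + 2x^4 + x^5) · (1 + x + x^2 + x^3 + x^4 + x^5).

3

(1 + 2x^4 + x^5) has coefficients 1,0,0,0,2 for degrees 0…4.
(1 + x + x^2 + x^3 + x^4 + x^5) has coefficients 1,1,1,1,1 for degrees 0…4.
[x^4] = 1·1 + 2·1 = 3.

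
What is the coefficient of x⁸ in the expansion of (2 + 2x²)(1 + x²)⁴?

10

(2 + 2x²) has coefficients 2,0,2 for degrees 0…2.
(1 + x²)⁴ has coefficients 1,0,4,0,6,0,4,0,1 for degrees 0…8.
[x⁸] = 2·1 + 2·4 = 10.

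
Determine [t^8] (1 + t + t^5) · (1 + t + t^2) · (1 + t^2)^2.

2

(1 + t + t^5) has coefficients 1,1,0,0,0,1 for degrees 0…5.
(1 + t + t^2) has coefficients 1,1,1,0,0,0,0,0,0 for degrees 0…8.
Finally multiplying by (1 + t^2)^2, the product of all factors after the first has coefficients 1,1,3,2,3,1,1,0,0 for degrees 0…8.
[t^8] = 1·0 + 1·0 + 1·2 = 2.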